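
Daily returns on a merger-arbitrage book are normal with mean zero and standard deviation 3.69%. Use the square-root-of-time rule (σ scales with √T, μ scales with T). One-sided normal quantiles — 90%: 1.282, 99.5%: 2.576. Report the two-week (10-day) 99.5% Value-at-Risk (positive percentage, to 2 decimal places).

30.06%

σ_{10d} = 3.69% × √10 = 11.669%.
VaR = 2.576 × 11.669% = 30.059%.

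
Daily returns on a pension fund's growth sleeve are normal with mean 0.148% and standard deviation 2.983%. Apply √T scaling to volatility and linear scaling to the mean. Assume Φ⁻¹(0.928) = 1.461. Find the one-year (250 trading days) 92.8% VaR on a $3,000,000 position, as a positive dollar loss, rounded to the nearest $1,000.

σ_{250d} = 2.983% × √250 = 47.165%; μ_{250d} = 250 × 0.148% = 37.000%.
VaR = −(37.000%) + 1.461 × 47.165% = 31.908%.
On $3,000,000: 0.31908 × $3,000,000 = $957,240.

$957,000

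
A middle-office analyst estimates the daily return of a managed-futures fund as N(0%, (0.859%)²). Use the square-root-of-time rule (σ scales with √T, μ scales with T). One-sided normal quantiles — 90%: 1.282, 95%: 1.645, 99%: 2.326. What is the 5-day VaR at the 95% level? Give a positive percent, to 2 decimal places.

σ_{5d} = 0.859% × √5 = 1.921%.
VaR = 1.645 × 1.921% = 3.160%.

3.16%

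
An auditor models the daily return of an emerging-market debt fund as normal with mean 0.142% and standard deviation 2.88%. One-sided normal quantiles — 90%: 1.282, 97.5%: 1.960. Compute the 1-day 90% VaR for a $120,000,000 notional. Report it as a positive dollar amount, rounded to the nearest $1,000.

$4,260,000

VaR = −μ + z·σ = −(0.142%) + 1.282 × 2.88% = 3.550%.
On $120,000,000: 0.03550 × $120,000,000 = $4,260,000.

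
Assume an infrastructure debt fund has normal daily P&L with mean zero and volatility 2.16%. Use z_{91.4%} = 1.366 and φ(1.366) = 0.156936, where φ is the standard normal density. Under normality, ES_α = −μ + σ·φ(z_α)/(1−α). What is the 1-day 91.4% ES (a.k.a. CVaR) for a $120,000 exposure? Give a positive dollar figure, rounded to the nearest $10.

$4,730

Tail multiplier: φ(z)/(1−α) = 0.156936 / 0.086 = 1.825.
ES = 2.16% × 1.825 = 3.942%.
On $120,000: 0.03942 × $120,000 = $4,730.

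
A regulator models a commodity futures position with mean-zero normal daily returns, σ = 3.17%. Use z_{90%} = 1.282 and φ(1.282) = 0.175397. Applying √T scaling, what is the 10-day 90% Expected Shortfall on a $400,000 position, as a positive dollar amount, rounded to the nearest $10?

σ_{10d} = 3.17% × √10 = 10.024%.
ES multiplier = φ(z)/(1−α) = 0.175397/0.1 = 1.754.
ES = 10.024% × 1.754 = 17.582%; on $400,000: $70,328.

$70,330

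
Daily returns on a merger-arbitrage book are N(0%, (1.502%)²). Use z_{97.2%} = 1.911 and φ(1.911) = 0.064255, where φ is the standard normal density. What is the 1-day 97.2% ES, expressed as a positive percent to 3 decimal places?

Tail multiplier: φ(z)/(1−α) = 0.064255 / 0.028 = 2.295.
ES = 1.502% × 2.295 = 3.447%.

3.447%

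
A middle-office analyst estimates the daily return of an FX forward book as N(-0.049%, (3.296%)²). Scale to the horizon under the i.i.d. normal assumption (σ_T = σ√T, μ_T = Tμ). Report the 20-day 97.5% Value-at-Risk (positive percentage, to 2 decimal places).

At 97.5%, z = 1.960.
σ_{20d} = 3.296% × √20 = 14.740%; μ_{20d} = 20 × -0.049% = -0.980%.
VaR = −(-0.980%) + 1.960 × 14.740% = 29.870%.

29.87%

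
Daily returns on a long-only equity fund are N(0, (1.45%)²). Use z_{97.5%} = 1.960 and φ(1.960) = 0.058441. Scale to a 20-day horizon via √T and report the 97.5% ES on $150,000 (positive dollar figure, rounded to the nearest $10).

σ_{20d} = 1.45% × √20 = 6.485%.
ES multiplier = φ(z)/(1−α) = 0.058441/0.025 = 2.338.
ES = 6.485% × 2.338 = 15.162%; on $150,000: $22,743.

$22,740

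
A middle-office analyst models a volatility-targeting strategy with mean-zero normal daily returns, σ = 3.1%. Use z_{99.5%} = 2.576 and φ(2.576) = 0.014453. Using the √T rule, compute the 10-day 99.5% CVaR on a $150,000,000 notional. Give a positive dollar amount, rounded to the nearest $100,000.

$42,500,000

σ_{10d} = 3.1% × √10 = 9.803%.
ES multiplier = φ(z)/(1−α) = 0.014453/0.005 = 2.891.
ES = 9.803% × 2.891 = 28.340%; on $150,000,000: $42,510,000.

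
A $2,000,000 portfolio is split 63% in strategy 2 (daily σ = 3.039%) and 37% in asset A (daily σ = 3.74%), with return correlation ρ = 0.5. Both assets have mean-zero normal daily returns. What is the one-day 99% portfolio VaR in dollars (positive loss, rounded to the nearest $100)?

σ_p² = 0.63²·3.039² + 0.37²·3.74² + 2·0.5·0.63·0.37·3.039·3.74 = 8.2299 (%²).
σ_p = √8.2299 = 2.869%.
At 99%, z = 2.326.
VaR = 2.326 × 2.869% = 6.673%; on $2,000,000 that is $133,460.

$133,500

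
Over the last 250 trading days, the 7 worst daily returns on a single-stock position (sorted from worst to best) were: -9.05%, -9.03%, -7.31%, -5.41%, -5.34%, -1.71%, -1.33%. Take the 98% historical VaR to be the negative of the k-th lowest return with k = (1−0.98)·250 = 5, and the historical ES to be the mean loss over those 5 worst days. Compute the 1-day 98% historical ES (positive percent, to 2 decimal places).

7.23%

The 5 worst returns sum to -36.14%.
ES = −(-36.14%) / 5 = 7.228% ≈ 7.23%.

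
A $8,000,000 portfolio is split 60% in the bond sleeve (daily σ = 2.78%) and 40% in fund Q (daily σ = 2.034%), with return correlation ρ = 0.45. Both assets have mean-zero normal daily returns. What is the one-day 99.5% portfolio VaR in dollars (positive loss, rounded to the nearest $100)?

σ_p² = 0.6²·2.78² + 0.4²·2.034² + 2·0.45·0.6·0.4·2.78·2.034 = 4.6655 (%²).
σ_p = √4.6655 = 2.160%.
At 99.5%, z = 2.576.
VaR = 2.576 × 2.160% = 5.564%; on $8,000,000 that is $445,120.

$445,100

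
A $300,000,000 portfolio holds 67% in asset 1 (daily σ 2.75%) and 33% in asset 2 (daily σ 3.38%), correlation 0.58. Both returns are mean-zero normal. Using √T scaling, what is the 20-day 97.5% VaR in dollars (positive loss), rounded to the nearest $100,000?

$69,700,000

σ_p = √(0.67²·2.75² + 0.33²·3.38² + 2·0.58·0.67·0.33·2.75·3.38) = 2.650%.
σ_{20d} = 2.650% × √20 = 11.851%.
z(97.5%) = 1.960.
VaR = 1.960 × 11.851% = 23.228%; on $300,000,000 that is $69,684,000.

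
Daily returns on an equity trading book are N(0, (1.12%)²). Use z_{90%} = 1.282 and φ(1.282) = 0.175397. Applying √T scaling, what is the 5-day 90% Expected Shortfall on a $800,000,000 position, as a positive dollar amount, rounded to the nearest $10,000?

$35,140,000

σ_{5d} = 1.12% × √5 = 2.504%.
ES multiplier = φ(z)/(1−α) = 0.175397/0.1 = 1.754.
ES = 2.504% × 1.754 = 4.392%; on $800,000,000: $35,136,000.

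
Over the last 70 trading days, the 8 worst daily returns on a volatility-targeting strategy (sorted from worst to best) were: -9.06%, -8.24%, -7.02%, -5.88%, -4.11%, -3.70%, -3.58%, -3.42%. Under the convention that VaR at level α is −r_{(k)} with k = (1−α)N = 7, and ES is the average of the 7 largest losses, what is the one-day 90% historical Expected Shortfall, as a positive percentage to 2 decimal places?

5.94%

The 7 worst returns sum to -41.59%.
ES = −(-41.59%) / 7 = 5.9414…% ≈ 5.94%.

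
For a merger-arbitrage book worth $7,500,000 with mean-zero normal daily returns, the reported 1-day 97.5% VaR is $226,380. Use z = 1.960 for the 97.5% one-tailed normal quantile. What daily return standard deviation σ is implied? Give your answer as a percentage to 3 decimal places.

VaR as a fraction: $226,380 / $7,500,000 = 3.018%.
σ = VaR / z = 3.018% / 1.960 = 1.540%.

1.540%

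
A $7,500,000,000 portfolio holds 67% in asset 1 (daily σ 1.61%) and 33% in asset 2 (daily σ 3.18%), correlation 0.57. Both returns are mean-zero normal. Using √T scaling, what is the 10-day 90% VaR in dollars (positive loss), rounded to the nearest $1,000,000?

$573,000,000

σ_p = √(0.67²·1.61² + 0.33²·3.18² + 2·0.57·0.67·0.33·1.61·3.18) = 1.886%.
σ_{10d} = 1.886% × √10 = 5.964%.
z(90%) = 1.282.
VaR = 1.282 × 5.964% = 7.646%; on $7,500,000,000 that is $573,450,000.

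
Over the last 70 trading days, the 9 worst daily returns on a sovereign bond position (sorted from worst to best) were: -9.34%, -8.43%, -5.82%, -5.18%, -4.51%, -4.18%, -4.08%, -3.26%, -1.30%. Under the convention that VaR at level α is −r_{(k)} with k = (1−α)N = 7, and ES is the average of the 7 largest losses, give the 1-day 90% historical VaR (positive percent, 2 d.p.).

4.08%

k = 7; the 7th lowest return is -4.08%, so VaR = 4.08%.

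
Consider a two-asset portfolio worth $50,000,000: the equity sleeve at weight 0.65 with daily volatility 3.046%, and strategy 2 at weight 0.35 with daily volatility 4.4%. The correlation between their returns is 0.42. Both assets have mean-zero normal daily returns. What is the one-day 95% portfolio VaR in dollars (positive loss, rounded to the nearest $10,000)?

$2,450,000

σ_p² = 0.65²·3.046² + 0.35²·4.4² + 2·0.42·0.65·0.35·3.046·4.4 = 8.8528 (%²).
σ_p = √8.8528 = 2.975%.
At 95%, z = 1.645.
VaR = 1.645 × 2.975% = 4.894%; on $50,000,000 that is $2,447,000.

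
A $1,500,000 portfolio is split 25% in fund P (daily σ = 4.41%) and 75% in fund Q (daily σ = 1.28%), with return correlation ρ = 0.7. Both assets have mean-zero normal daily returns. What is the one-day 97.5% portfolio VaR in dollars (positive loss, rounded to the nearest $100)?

σ_p² = 0.25²·4.41² + 0.75²·1.28² + 2·0.7·0.25·0.75·4.41·1.28 = 3.6189 (%²).
σ_p = √3.6189 = 1.902%.
At 97.5%, z = 1.960.
VaR = 1.960 × 1.902% = 3.728%; on $1,500,000 that is $55,920.

$55,900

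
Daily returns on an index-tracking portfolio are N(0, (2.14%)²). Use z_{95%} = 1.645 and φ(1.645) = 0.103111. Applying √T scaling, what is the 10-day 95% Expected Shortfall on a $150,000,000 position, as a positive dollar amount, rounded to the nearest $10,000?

σ_{10d} = 2.14% × √10 = 6.767%.
ES multiplier = φ(z)/(1−α) = 0.103111/0.05 = 2.062.
ES = 6.767% × 2.062 = 13.954%; on $150,000,000: $20,931,000.

$20,930,000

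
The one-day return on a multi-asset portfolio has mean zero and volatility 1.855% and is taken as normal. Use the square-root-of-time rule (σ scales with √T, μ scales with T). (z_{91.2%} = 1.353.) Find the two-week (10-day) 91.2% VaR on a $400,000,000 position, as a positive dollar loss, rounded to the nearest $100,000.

$31,700,000

σ_{10d} = 1.855% × √10 = 5.866%.
VaR = 1.353 × 5.866% = 7.937%.
On $400,000,000: 0.07937 × $400,000,000 = $31,748,000.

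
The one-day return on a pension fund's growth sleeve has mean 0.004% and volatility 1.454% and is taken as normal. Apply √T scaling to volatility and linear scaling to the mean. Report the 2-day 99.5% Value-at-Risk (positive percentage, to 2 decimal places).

At 99.5%, z = 2.576.
σ_{2d} = 1.454% × √2 = 2.056%; μ_{2d} = 2 × 0.004% = 0.008%.
VaR = −(0.008%) + 2.576 × 2.056% = 5.288%.

5.29%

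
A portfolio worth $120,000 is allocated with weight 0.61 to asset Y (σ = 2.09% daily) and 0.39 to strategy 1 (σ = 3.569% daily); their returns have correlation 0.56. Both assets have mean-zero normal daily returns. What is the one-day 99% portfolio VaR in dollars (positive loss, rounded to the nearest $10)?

$6,580

σ_p² = 0.61²·2.09² + 0.39²·3.569² + 2·0.56·0.61·0.39·2.09·3.569 = 5.5503 (%²).
σ_p = √5.5503 = 2.356%.
At 99%, z = 2.326.
VaR = 2.326 × 2.356% = 5.480%; on $120,000 that is $6,576.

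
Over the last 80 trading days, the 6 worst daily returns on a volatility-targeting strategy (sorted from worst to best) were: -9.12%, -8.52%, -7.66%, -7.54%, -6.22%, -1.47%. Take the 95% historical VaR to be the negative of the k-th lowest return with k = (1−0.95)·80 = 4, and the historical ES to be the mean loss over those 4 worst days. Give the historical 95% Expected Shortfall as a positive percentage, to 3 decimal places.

The 4 worst returns sum to -32.84%.
ES = −(-32.84%) / 4 = 8.21% ≈ 8.210%.

8.210%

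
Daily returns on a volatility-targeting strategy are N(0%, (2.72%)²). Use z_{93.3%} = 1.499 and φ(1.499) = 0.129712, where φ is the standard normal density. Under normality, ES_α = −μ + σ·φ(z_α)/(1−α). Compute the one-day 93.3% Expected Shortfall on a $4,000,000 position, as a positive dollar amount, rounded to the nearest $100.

Tail multiplier: φ(z)/(1−α) = 0.129712 / 0.067 = 1.936.
ES = 2.72% × 1.936 = 5.266%.
On $4,000,000: 0.05266 × $4,000,000 = $210,640.

$210,600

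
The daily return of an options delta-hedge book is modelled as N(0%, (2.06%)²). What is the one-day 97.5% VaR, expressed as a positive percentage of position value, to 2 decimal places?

At 97.5% one-sided, z = 1.960.
VaR = z·σ = 1.960 × 2.06% = 4.038%.

4.04%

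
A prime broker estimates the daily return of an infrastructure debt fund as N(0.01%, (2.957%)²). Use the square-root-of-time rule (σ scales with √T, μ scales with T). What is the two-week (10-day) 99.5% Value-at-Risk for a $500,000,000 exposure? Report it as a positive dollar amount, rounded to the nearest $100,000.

$119,900,000

At 99.5%, z = 2.576.
σ_{10d} = 2.957% × √10 = 9.351%; μ_{10d} = 10 × 0.01% = 0.100%.
VaR = −(0.100%) + 2.576 × 9.351% = 23.988%.
On $500,000,000: 0.23988 × $500,000,000 = $119,940,000.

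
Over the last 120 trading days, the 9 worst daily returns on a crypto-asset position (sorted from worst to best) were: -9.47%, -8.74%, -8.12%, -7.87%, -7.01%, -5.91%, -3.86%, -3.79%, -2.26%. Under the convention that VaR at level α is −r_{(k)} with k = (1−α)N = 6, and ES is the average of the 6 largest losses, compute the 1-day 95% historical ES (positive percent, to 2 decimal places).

7.85%

The 6 worst returns sum to -47.12%.
ES = −(-47.12%) / 6 = 7.8533…% ≈ 7.85%.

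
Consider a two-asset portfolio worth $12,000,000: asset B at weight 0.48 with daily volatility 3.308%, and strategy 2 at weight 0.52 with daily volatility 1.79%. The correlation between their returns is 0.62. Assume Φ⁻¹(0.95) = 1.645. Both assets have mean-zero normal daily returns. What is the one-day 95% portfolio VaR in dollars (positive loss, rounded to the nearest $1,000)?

σ_p² = 0.48²·3.308² + 0.52²·1.79² + 2·0.62·0.48·0.52·3.308·1.79 = 5.2203 (%²).
σ_p = √5.2203 = 2.285%.
VaR = 1.645 × 2.285% = 3.759%; on $12,000,000 that is $451,080.

$451,000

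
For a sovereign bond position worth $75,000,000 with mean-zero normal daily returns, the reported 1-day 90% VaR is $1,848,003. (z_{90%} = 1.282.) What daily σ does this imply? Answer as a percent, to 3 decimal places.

1.922%

VaR as a fraction: $1,848,003 / $75,000,000 = 2.464%.
σ = VaR / z = 2.464% / 1.282 = 1.922%.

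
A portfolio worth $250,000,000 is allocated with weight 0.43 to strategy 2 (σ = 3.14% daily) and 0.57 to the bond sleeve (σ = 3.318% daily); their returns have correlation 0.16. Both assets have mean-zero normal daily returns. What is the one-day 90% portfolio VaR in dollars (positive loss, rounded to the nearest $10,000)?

σ_p² = 0.43²·3.14² + 0.57²·3.318² + 2·0.16·0.43·0.57·3.14·3.318 = 6.2170 (%²).
σ_p = √6.2170 = 2.493%.
At 90%, z = 1.282.
VaR = 1.282 × 2.493% = 3.196%; on $250,000,000 that is $7,990,000.

$7,990,000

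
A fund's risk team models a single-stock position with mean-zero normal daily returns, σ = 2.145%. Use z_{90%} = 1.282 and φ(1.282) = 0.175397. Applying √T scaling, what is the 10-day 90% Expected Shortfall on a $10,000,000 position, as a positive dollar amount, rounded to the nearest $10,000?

$1,190,000

σ_{10d} = 2.145% × √10 = 6.783%.
ES multiplier = φ(z)/(1−α) = 0.175397/0.1 = 1.754.
ES = 6.783% × 1.754 = 11.897%; on $10,000,000: $1,189,700.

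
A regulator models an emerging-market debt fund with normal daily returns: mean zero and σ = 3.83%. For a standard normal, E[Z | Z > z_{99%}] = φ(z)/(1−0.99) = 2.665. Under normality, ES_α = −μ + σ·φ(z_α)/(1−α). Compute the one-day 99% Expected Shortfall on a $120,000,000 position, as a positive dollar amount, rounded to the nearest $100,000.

ES = 3.83% × 2.665 = 10.207%.
On $120,000,000: 0.10207 × $120,000,000 = $12,248,400.

$12,200,000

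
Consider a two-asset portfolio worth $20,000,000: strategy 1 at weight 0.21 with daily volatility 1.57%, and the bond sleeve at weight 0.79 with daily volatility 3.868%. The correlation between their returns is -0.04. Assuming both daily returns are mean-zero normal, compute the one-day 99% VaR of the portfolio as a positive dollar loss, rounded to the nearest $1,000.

$1,424,000

σ_p² = 0.21²·1.57² + 0.79²·3.868² + 2·-0.04·0.21·0.79·1.57·3.868 = 9.3655 (%²).
σ_p = √9.3655 = 3.060%.
At 99%, z = 2.326.
VaR = 2.326 × 3.060% = 7.118%; on $20,000,000 that is $1,423,600.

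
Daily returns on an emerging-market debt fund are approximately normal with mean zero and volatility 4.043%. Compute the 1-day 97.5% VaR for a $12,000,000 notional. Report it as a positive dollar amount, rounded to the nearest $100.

$950,900

At 97.5% one-sided, z = 1.960.
VaR = z·σ = 1.960 × 4.043% = 7.924%.
On $12,000,000: 0.07924 × $12,000,000 = $950,880.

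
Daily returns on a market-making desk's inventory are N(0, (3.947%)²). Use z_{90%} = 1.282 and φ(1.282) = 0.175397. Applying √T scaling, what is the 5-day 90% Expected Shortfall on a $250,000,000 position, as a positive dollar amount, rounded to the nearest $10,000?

σ_{5d} = 3.947% × √5 = 8.826%.
ES multiplier = φ(z)/(1−α) = 0.175397/0.1 = 1.754.
ES = 8.826% × 1.754 = 15.481%; on $250,000,000: $38,702,500.

$38,700,000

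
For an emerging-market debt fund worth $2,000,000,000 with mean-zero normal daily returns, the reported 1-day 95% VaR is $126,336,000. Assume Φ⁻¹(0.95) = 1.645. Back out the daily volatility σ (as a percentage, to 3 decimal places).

VaR as a fraction: $126,336,000 / $2,000,000,000 = 6.317%.
σ = VaR / z = 6.317% / 1.645 = 3.840%.

3.840%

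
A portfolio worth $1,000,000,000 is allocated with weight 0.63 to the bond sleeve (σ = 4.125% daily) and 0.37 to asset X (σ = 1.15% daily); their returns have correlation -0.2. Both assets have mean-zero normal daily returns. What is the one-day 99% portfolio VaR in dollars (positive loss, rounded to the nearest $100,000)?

$59,300,000

σ_p² = 0.63²·4.125² + 0.37²·1.15² + 2·-0.2·0.63·0.37·4.125·1.15 = 6.4922 (%²).
σ_p = √6.4922 = 2.548%.
At 99%, z = 2.326.
VaR = 2.326 × 2.548% = 5.927%; on $1,000,000,000 that is $59,270,000.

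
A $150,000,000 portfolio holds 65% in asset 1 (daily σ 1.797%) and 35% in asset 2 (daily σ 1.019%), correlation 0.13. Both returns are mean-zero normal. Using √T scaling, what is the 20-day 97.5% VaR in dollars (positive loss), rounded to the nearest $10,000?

σ_p = √(0.65²·1.797² + 0.35²·1.019² + 2·0.13·0.65·0.35·1.797·1.019) = 1.265%.
σ_{20d} = 1.265% × √20 = 5.657%.
z(97.5%) = 1.960.
VaR = 1.960 × 5.657% = 11.088%; on $150,000,000 that is $16,632,000.

$16,630,000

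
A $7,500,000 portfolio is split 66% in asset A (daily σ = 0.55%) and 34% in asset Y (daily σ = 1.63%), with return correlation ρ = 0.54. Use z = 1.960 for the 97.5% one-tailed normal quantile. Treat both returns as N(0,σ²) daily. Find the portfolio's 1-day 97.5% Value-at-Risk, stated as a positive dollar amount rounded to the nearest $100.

σ_p² = 0.66²·0.55² + 0.34²·1.63² + 2·0.54·0.66·0.34·0.55·1.63 = 0.6562 (%²).
σ_p = √0.6562 = 0.810%.
VaR = 1.960 × 0.810% = 1.588%; on $7,500,000 that is $119,100.

$119,100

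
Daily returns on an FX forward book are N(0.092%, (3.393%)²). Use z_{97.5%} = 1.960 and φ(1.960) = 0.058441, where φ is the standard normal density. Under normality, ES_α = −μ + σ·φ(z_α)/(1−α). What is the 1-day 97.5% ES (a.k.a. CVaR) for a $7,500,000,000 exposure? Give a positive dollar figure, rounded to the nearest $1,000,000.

$588,000,000

Tail multiplier: φ(z)/(1−α) = 0.058441 / 0.025 = 2.338.
ES = −(0.092%) + 3.393% × 2.338 = 7.841%.
On $7,500,000,000: 0.07841 × $7,500,000,000 = $588,075,000.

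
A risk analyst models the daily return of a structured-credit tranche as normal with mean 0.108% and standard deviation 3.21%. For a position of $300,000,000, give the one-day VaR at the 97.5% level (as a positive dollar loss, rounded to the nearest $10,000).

At 97.5% one-sided, z = 1.960.
VaR = −μ + z·σ = −(0.108%) + 1.960 × 3.21% = 6.184%.
On $300,000,000: 0.06184 × $300,000,000 = $18,552,000.

$18,550,000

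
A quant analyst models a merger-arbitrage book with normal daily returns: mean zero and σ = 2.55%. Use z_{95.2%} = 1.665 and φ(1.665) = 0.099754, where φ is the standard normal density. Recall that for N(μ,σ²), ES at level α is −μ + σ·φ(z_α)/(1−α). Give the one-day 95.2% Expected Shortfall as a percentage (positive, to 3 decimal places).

Tail multiplier: φ(z)/(1−α) = 0.099754 / 0.048 = 2.078.
ES = 2.55% × 2.078 = 5.299%.

5.299%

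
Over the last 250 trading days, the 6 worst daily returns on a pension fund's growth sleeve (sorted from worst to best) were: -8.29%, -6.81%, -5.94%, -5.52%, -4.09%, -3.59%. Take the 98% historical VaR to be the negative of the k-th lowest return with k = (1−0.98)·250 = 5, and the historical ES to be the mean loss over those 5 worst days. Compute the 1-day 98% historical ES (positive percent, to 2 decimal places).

The 5 worst returns sum to -30.65%.
ES = −(-30.65%) / 5 = 6.13%.

6.13%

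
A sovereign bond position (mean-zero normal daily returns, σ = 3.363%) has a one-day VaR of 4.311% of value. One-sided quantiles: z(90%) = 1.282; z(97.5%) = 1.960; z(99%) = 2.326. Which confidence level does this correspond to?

Implied z = VaR/σ = 4.311 / 3.363 = 1.282.
This matches z(90%) = 1.282.

90%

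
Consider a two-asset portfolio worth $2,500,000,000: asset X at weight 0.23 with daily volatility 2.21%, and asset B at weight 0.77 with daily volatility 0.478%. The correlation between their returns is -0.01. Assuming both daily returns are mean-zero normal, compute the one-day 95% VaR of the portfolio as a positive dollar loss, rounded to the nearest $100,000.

$25,700,000

σ_p² = 0.23²·2.21² + 0.77²·0.478² + 2·-0.01·0.23·0.77·2.21·0.478 = 0.3901 (%²).
σ_p = √0.3901 = 0.625%.
At 95%, z = 1.645.
VaR = 1.645 × 0.625% = 1.028%; on $2,500,000,000 that is $25,700,000.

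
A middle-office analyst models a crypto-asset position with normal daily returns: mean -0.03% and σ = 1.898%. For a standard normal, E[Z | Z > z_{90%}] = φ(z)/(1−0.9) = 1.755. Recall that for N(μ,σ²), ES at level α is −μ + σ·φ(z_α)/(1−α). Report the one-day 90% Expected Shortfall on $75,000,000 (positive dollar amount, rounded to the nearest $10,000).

ES = −(-0.03%) + 1.898% × 1.755 = 3.361%.
On $75,000,000: 0.03361 × $75,000,000 = $2,520,750.

$2,520,000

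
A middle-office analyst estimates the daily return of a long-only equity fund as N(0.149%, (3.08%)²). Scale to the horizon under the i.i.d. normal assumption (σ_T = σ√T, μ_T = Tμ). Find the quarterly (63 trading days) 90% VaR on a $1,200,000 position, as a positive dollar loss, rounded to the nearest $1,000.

$263,000

At 90%, z = 1.282.
σ_{63d} = 3.08% × √63 = 24.447%; μ_{63d} = 63 × 0.149% = 9.387%.
VaR = −(9.387%) + 1.282 × 24.447% = 21.954%.
On $1,200,000: 0.21954 × $1,200,000 = $263,448.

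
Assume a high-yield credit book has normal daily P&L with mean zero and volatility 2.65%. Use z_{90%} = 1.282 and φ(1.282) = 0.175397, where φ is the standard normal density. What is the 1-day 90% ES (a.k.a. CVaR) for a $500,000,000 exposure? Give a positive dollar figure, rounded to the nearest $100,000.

$23,200,000

Tail multiplier: φ(z)/(1−α) = 0.175397 / 0.1 = 1.754.
ES = 2.65% × 1.754 = 4.648%.
On $500,000,000: 0.04648 × $500,000,000 = $23,240,000.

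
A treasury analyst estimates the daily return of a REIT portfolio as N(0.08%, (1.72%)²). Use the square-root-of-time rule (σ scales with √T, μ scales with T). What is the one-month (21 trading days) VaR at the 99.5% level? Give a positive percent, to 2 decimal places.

18.62%

At 99.5%, z = 2.576.
σ_{21d} = 1.72% × √21 = 7.882%; μ_{21d} = 21 × 0.08% = 1.680%.
VaR = −(1.680%) + 2.576 × 7.882% = 18.624%.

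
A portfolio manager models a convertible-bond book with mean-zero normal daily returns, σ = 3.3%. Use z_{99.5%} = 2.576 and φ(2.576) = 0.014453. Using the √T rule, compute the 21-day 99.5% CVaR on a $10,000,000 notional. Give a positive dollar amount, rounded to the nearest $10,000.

σ_{21d} = 3.3% × √21 = 15.122%.
ES multiplier = φ(z)/(1−α) = 0.014453/0.005 = 2.891.
ES = 15.122% × 2.891 = 43.718%; on $10,000,000: $4,371,800.

$4,370,000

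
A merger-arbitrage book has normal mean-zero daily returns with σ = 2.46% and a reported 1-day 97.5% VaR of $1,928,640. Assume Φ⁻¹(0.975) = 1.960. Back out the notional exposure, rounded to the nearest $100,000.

$40,000,000

VaR as a fraction of value: z·σ = 1.960 × 2.46% = 4.8216%.
Position = $1,928,640 / 0.048216 = $40,000,000.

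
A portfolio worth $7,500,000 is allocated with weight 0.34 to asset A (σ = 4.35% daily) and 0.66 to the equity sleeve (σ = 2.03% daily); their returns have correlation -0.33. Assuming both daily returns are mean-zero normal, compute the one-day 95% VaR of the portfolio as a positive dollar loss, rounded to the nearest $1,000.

σ_p² = 0.34²·4.35² + 0.66²·2.03² + 2·-0.33·0.34·0.66·4.35·2.03 = 2.6747 (%²).
σ_p = √2.6747 = 1.635%.
At 95%, z = 1.645.
VaR = 1.645 × 1.635% = 2.690%; on $7,500,000 that is $201,750.

$202,000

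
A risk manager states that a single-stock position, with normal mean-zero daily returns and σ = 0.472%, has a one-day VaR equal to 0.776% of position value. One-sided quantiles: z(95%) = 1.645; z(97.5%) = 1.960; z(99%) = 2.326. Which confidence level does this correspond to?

Implied z = VaR/σ = 0.776 / 0.472 = 1.644.
This matches z(95%) = 1.645.

95%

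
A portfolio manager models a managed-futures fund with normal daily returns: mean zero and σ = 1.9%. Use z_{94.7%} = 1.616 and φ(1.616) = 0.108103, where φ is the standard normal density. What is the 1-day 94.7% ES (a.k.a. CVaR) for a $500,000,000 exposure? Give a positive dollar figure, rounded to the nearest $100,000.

$19,400,000

Tail multiplier: φ(z)/(1−α) = 0.108103 / 0.053 = 2.040.
ES = 1.9% × 2.040 = 3.876%.
On $500,000,000: 0.03876 × $500,000,000 = $19,380,000.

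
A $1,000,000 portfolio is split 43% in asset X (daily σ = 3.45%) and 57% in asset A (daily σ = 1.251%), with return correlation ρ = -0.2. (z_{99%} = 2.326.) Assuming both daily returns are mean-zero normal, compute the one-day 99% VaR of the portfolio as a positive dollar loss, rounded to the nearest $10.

$35,170

σ_p² = 0.43²·3.45² + 0.57²·1.251² + 2·-0.2·0.43·0.57·3.45·1.251 = 2.2861 (%²).
σ_p = √2.2861 = 1.512%.
VaR = 2.326 × 1.512% = 3.517%; on $1,000,000 that is $35,170.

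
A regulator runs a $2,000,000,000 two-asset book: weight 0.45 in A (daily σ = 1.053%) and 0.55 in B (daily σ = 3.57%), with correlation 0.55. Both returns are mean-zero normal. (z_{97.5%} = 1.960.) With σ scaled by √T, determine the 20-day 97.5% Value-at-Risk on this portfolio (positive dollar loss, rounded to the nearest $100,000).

σ_p = √(0.45²·1.053² + 0.55²·3.57² + 2·0.55·0.45·0.55·1.053·3.57) = 2.259%.
σ_{20d} = 2.259% × √20 = 10.103%.
VaR = 1.960 × 10.103% = 19.802%; on $2,000,000,000 that is $396,040,000.

$396,000,000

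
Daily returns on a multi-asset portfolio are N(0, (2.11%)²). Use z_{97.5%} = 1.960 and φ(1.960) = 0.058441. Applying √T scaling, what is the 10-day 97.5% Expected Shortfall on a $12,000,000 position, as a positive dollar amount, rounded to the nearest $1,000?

σ_{10d} = 2.11% × √10 = 6.672%.
ES multiplier = φ(z)/(1−α) = 0.058441/0.025 = 2.338.
ES = 6.672% × 2.338 = 15.599%; on $12,000,000: $1,871,880.

$1,872,000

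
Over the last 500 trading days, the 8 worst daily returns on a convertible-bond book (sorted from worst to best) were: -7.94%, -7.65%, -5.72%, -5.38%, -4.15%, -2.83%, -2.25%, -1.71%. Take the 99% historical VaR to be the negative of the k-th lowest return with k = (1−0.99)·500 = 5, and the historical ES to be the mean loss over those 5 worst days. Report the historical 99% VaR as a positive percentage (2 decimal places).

k = 5; the 5th lowest return is -4.15%, so VaR = 4.15%.

4.15%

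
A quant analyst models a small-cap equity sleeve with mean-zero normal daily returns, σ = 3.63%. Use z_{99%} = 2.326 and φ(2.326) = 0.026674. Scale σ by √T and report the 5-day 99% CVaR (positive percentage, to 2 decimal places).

σ_{5d} = 3.63% × √5 = 8.117%.
ES multiplier = φ(z)/(1−α) = 0.026674/0.01 = 2.667.
ES = 8.117% × 2.667 = 21.648%.

21.65%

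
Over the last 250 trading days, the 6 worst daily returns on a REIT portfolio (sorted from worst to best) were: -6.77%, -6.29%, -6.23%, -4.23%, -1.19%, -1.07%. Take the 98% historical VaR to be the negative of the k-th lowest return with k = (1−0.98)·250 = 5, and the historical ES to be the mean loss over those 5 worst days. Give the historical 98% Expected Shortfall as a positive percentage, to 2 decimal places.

The 5 worst returns sum to -24.71%.
ES = −(-24.71%) / 5 = 4.942% ≈ 4.94%.

4.94%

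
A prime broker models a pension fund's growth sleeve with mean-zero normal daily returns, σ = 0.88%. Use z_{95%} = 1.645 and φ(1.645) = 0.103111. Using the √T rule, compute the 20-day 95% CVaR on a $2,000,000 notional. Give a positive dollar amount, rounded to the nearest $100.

σ_{20d} = 0.88% × √20 = 3.935%.
ES multiplier = φ(z)/(1−α) = 0.103111/0.05 = 2.062.
ES = 3.935% × 2.062 = 8.114%; on $2,000,000: $162,280.

$162,300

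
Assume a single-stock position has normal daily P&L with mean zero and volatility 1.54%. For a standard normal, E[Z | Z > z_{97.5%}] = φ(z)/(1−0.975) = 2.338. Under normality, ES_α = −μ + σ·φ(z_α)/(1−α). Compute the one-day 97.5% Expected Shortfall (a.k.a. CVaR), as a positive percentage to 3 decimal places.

ES = 1.54% × 2.338 = 3.601%.

3.601%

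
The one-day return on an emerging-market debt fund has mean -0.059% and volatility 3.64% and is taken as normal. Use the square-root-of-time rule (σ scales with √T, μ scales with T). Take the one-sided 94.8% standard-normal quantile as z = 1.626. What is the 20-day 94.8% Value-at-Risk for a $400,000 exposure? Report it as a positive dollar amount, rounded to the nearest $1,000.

σ_{20d} = 3.64% × √20 = 16.279%; μ_{20d} = 20 × -0.059% = -1.180%.
VaR = −(-1.180%) + 1.626 × 16.279% = 27.650%.
On $400,000: 0.27650 × $400,000 = $110,600.

$111,000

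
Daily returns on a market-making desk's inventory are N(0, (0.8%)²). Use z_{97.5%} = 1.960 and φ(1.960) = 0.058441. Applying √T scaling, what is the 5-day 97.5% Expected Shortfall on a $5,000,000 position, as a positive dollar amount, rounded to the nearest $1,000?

$209,000

σ_{5d} = 0.8% × √5 = 1.789%.
ES multiplier = φ(z)/(1−α) = 0.058441/0.025 = 2.338.
ES = 1.789% × 2.338 = 4.183%; on $5,000,000: $209,150.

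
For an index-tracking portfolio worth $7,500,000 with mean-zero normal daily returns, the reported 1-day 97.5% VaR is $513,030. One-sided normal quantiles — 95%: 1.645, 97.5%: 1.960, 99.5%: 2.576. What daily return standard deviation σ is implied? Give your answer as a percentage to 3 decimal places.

3.490%

VaR as a fraction: $513,030 / $7,500,000 = 6.840%.
σ = VaR / z = 6.840% / 1.960 = 3.490%.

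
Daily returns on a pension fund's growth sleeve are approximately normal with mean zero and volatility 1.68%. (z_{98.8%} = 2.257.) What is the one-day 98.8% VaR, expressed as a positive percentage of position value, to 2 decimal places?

3.79%

VaR = z·σ = 2.257 × 1.68% = 3.792%.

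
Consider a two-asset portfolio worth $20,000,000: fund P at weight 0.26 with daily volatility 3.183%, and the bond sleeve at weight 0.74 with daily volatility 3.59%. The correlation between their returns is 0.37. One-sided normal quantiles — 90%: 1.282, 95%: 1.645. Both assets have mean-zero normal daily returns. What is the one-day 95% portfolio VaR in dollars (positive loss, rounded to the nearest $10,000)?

σ_p² = 0.26²·3.183² + 0.74²·3.59² + 2·0.37·0.26·0.74·3.183·3.59 = 9.3693 (%²).
σ_p = √9.3693 = 3.061%.
VaR = 1.645 × 3.061% = 5.035%; on $20,000,000 that is $1,007,000.

$1,010,000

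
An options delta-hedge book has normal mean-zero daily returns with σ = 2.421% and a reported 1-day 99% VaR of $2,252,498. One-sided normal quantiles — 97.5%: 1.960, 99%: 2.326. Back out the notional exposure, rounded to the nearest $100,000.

VaR as a fraction of value: z·σ = 2.326 × 2.421% = 5.63125%.
Position = $2,252,498 / 0.0563125 = $39,999,993.

$40,000,000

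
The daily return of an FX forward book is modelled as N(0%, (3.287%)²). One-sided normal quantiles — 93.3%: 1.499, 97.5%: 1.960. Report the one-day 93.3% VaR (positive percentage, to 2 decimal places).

4.93%

VaR = z·σ = 1.499 × 3.287% = 4.927%.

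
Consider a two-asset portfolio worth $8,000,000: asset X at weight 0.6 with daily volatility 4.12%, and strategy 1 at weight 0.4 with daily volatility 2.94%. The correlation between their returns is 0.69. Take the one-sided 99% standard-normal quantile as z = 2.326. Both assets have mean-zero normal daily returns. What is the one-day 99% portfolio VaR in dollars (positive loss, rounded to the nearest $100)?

σ_p² = 0.6²·4.12² + 0.4²·2.94² + 2·0.69·0.6·0.4·4.12·2.94 = 11.5055 (%²).
σ_p = √11.5055 = 3.392%.
VaR = 2.326 × 3.392% = 7.890%; on $8,000,000 that is $631,200.

$631,200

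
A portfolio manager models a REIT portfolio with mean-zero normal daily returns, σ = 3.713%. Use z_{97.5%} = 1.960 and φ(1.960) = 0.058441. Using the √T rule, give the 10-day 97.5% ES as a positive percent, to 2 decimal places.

27.45%

σ_{10d} = 3.713% × √10 = 11.742%.
ES multiplier = φ(z)/(1−α) = 0.058441/0.025 = 2.338.
ES = 11.742% × 2.338 = 27.453%.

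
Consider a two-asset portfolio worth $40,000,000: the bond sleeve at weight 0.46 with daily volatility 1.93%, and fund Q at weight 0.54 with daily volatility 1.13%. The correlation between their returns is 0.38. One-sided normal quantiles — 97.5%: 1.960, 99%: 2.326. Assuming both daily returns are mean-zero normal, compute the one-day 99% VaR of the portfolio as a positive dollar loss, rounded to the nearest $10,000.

σ_p² = 0.46²·1.93² + 0.54²·1.13² + 2·0.38·0.46·0.54·1.93·1.13 = 1.5723 (%²).
σ_p = √1.5723 = 1.254%.
VaR = 2.326 × 1.254% = 2.917%; on $40,000,000 that is $1,166,800.

$1,170,000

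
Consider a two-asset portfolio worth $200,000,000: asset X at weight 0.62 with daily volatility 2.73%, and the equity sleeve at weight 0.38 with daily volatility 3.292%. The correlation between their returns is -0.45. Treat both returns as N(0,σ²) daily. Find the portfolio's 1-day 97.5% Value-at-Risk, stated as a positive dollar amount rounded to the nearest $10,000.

σ_p² = 0.62²·2.73² + 0.38²·3.292² + 2·-0.45·0.62·0.38·2.73·3.292 = 2.5242 (%²).
σ_p = √2.5242 = 1.589%.
At 97.5%, z = 1.960.
VaR = 1.960 × 1.589% = 3.114%; on $200,000,000 that is $6,228,000.

$6,230,000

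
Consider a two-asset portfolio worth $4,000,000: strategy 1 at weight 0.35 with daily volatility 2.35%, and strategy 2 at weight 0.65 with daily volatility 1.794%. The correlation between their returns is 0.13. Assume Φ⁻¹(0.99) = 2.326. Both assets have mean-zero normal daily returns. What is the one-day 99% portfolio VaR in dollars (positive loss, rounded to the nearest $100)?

σ_p² = 0.35²·2.35² + 0.65²·1.794² + 2·0.13·0.35·0.65·2.35·1.794 = 2.2857 (%²).
σ_p = √2.2857 = 1.512%.
VaR = 2.326 × 1.512% = 3.517%; on $4,000,000 that is $140,680.

$140,700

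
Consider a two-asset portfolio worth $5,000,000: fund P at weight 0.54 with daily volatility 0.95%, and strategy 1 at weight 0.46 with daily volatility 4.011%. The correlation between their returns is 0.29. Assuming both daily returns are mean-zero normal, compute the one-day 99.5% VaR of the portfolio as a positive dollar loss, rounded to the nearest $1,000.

σ_p² = 0.54²·0.95² + 0.46²·4.011² + 2·0.29·0.54·0.46·0.95·4.011 = 4.2164 (%²).
σ_p = √4.2164 = 2.053%.
At 99.5%, z = 2.576.
VaR = 2.576 × 2.053% = 5.289%; on $5,000,000 that is $264,450.

$264,000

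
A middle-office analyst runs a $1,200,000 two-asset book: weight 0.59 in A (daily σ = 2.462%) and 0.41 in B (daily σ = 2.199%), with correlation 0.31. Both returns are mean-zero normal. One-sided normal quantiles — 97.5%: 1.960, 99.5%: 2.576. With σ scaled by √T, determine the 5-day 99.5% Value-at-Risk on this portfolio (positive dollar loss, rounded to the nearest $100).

$133,600

σ_p = √(0.59²·2.462² + 0.41²·2.199² + 2·0.31·0.59·0.41·2.462·2.199) = 1.933%.
σ_{5d} = 1.933% × √5 = 4.322%.
VaR = 2.576 × 4.322% = 11.133%; on $1,200,000 that is $133,596.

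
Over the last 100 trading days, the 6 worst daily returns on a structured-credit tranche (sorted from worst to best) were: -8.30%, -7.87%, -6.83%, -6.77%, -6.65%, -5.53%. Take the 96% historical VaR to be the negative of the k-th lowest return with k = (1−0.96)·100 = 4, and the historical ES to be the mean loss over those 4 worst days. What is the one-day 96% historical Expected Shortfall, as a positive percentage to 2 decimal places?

The 4 worst returns sum to -29.77%.
ES = −(-29.77%) / 4 = 7.4425% ≈ 7.44%.

7.44%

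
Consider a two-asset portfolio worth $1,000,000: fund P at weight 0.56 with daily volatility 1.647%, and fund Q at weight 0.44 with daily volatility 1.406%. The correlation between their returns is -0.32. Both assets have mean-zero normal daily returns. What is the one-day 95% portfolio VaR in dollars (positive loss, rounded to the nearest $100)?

$15,300

σ_p² = 0.56²·1.647² + 0.44²·1.406² + 2·-0.32·0.56·0.44·1.647·1.406 = 0.8682 (%²).
σ_p = √0.8682 = 0.932%.
At 95%, z = 1.645.
VaR = 1.645 × 0.932% = 1.533%; on $1,000,000 that is $15,330.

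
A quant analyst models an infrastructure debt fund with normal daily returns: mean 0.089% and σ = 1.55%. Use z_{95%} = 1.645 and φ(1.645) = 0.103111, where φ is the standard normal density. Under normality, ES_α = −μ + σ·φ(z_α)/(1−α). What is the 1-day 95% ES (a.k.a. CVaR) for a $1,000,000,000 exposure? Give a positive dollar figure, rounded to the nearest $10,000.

Tail multiplier: φ(z)/(1−α) = 0.103111 / 0.05 = 2.062.
ES = −(0.089%) + 1.55% × 2.062 = 3.107%.
On $1,000,000,000: 0.03107 × $1,000,000,000 = $31,070,000.

$31,070,000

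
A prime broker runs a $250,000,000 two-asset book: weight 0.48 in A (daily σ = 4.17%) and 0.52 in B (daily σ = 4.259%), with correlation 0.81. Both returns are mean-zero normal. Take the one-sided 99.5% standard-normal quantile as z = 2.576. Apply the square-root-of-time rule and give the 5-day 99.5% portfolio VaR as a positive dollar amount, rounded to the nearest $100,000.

σ_p = √(0.48²·4.17² + 0.52²·4.259² + 2·0.81·0.48·0.52·4.17·4.259) = 4.012%.
σ_{5d} = 4.012% × √5 = 8.971%.
VaR = 2.576 × 8.971% = 23.109%; on $250,000,000 that is $57,772,500.

$57,800,000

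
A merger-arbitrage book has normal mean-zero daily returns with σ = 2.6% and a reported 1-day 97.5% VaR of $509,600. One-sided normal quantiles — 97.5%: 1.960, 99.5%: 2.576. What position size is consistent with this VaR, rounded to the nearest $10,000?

VaR as a fraction of value: z·σ = 1.960 × 2.6% = 5.096%.
Position = $509,600 / 0.05096 = $10,000,000.

$10,000,000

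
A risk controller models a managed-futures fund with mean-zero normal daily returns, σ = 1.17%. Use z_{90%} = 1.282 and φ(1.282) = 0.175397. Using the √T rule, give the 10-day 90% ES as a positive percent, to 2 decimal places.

6.49%

σ_{10d} = 1.17% × √10 = 3.700%.
ES multiplier = φ(z)/(1−α) = 0.175397/0.1 = 1.754.
ES = 3.700% × 1.754 = 6.490%.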